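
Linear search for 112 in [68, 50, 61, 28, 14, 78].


i=0: 68!=112
i=1: 50!=112
i=2: 61!=112
i=3: 28!=112
i=4: 14!=112
i=5: 78!=112

Not found, 6 comps


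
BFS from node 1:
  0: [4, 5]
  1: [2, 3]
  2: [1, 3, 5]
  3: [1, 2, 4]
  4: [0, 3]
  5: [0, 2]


Visit 1, enqueue [2, 3]
Visit 2, enqueue [5]
Visit 3, enqueue [4]
Visit 5, enqueue [0]
Visit 4, enqueue []
Visit 0, enqueue []

BFS order: [1, 2, 3, 5, 4, 0]


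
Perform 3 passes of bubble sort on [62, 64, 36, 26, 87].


Initial: [62, 64, 36, 26, 87]
Pass 1: [62, 36, 26, 64, 87] (2 swaps)
Pass 2: [36, 26, 62, 64, 87] (2 swaps)
Pass 3: [26, 36, 62, 64, 87] (1 swaps)

After 3 passes: [26, 36, 62, 64, 87]


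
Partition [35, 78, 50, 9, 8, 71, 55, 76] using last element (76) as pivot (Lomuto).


Pivot: 76
  35 <= 76: advance i (no swap)
  50 <= 76: swap -> [35, 50, 78, 9, 8, 71, 55, 76]
  9 <= 76: swap -> [35, 50, 9, 78, 8, 71, 55, 76]
  8 <= 76: swap -> [35, 50, 9, 8, 78, 71, 55, 76]
  71 <= 76: swap -> [35, 50, 9, 8, 71, 78, 55, 76]
  55 <= 76: swap -> [35, 50, 9, 8, 71, 55, 78, 76]
Place pivot at 6: [35, 50, 9, 8, 71, 55, 76, 78]

Partitioned: [35, 50, 9, 8, 71, 55, 76, 78]


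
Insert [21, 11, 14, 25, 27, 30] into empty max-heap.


Insert 21: [21]
Insert 11: [21, 11]
Insert 14: [21, 11, 14]
Insert 25: [25, 21, 14, 11]
Insert 27: [27, 25, 14, 11, 21]
Insert 30: [30, 25, 27, 11, 21, 14]

Final heap: [30, 25, 27, 11, 21, 14]


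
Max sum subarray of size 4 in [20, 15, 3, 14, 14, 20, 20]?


[0:4]: 52
[1:5]: 46
[2:6]: 51
[3:7]: 68

Max: 68 at [3:7]


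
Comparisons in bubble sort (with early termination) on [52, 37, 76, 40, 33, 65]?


Algorithm: bubble sort (with early termination)
Input: [52, 37, 76, 40, 33, 65]
Sorted: [33, 37, 40, 52, 65, 76]

15


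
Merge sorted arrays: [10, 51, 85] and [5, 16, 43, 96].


Take 5 from B
Take 10 from A
Take 16 from B
Take 43 from B
Take 51 from A
Take 85 from A

Merged: [5, 10, 16, 43, 51, 85, 96]


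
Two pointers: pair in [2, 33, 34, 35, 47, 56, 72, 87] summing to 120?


lo=0(2)+hi=7(87)=89
lo=1(33)+hi=7(87)=120

Yes: 33+87=120


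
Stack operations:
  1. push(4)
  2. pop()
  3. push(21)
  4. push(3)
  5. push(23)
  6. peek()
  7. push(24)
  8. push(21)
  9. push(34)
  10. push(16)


push(4) -> [4]
pop()->4, []
push(21) -> [21]
push(3) -> [21, 3]
push(23) -> [21, 3, 23]
peek()->23
push(24) -> [21, 3, 23, 24]
push(21) -> [21, 3, 23, 24, 21]
push(34) -> [21, 3, 23, 24, 21, 34]
push(16) -> [21, 3, 23, 24, 21, 34, 16]

Final stack: [21, 3, 23, 24, 21, 34, 16]


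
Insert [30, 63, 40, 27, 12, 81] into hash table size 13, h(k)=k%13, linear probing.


Insert 30: h=4 -> slot 4
Insert 63: h=11 -> slot 11
Insert 40: h=1 -> slot 1
Insert 27: h=1, 1 probes -> slot 2
Insert 12: h=12 -> slot 12
Insert 81: h=3 -> slot 3

Table: [None, 40, 27, 81, 30, None, None, None, None, None, None, 63, 12]


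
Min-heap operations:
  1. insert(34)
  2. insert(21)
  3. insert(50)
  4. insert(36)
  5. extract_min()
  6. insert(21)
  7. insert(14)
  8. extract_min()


insert(34) -> [34]
insert(21) -> [21, 34]
insert(50) -> [21, 34, 50]
insert(36) -> [21, 34, 50, 36]
extract_min()->21, [34, 36, 50]
insert(21) -> [21, 34, 50, 36]
insert(14) -> [14, 21, 50, 36, 34]
extract_min()->14, [21, 34, 50, 36]

Final heap: [21, 34, 50, 36]


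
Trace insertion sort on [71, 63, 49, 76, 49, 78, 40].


Initial: [71, 63, 49, 76, 49, 78, 40]
Insert 63: [63, 71, 49, 76, 49, 78, 40]
Insert 49: [49, 63, 71, 76, 49, 78, 40]
Insert 76: [49, 63, 71, 76, 49, 78, 40]
Insert 49: [49, 49, 63, 71, 76, 78, 40]
Insert 78: [49, 49, 63, 71, 76, 78, 40]
Insert 40: [40, 49, 49, 63, 71, 76, 78]

Sorted: [40, 49, 49, 63, 71, 76, 78]


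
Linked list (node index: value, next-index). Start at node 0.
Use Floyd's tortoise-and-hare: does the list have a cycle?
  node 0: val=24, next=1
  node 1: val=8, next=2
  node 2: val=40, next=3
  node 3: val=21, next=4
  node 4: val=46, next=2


Floyd's tortoise (slow, +1) and hare (fast, +2):
  init: slow=0, fast=0
  step 1: slow=1, fast=2
  step 2: slow=2, fast=4
  step 3: slow=3, fast=3
  slow == fast at node 3: cycle detected

Cycle: yes


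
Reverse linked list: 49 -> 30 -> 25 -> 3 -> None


Step 1: curr=49, set curr.next=prev(None) | reversed so far: 49
Step 2: curr=30, set curr.next=prev(49) | reversed so far: 30 -> 49
Step 3: curr=25, set curr.next=prev(30) | reversed so far: 25 -> 30 -> 49
Step 4: curr=3, set curr.next=prev(25) | reversed so far: 3 -> 25 -> 30 -> 49

3 -> 25 -> 30 -> 49 -> None


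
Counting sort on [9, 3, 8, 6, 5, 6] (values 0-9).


Input: [9, 3, 8, 6, 5, 6]
Counts: [0, 0, 0, 1, 0, 1, 2, 0, 1, 1]

Sorted: [3, 5, 6, 6, 8, 9]


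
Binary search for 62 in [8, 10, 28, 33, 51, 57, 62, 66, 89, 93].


Step 1: lo=0, hi=9, mid=4, val=51
Step 2: lo=5, hi=9, mid=7, val=66
Step 3: lo=5, hi=6, mid=5, val=57
Step 4: lo=6, hi=6, mid=6, val=62

Found at index 6


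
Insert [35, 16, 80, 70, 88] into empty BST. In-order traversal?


Insert 35: root
Insert 16: L from 35
Insert 80: R from 35
Insert 70: R from 35 -> L from 80
Insert 88: R from 35 -> R from 80

In-order: [16, 35, 70, 80, 88]


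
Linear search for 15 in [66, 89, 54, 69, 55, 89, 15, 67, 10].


i=0: 66!=15
i=1: 89!=15
i=2: 54!=15
i=3: 69!=15
i=4: 55!=15
i=5: 89!=15
i=6: 15==15 found!

Found at 6, 7 comps


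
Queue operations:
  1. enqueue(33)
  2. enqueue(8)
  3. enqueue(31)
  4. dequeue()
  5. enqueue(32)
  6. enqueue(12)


enqueue(33) -> [33]
enqueue(8) -> [33, 8]
enqueue(31) -> [33, 8, 31]
dequeue()->33, [8, 31]
enqueue(32) -> [8, 31, 32]
enqueue(12) -> [8, 31, 32, 12]

Final queue: [8, 31, 32, 12]


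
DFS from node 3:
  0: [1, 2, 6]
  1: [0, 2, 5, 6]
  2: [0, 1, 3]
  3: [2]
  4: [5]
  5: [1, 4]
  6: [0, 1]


Visit 3, push [2]
Visit 2, push [1, 0]
Visit 0, push [6, 1]
Visit 1, push [6, 5]
Visit 5, push [4]
Visit 4, push []
Visit 6, push []

DFS order: [3, 2, 0, 1, 5, 4, 6]


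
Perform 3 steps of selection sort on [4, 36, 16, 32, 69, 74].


Initial: [4, 36, 16, 32, 69, 74]
Step 1: min=4 at 0
  Swap: [4, 36, 16, 32, 69, 74]
Step 2: min=16 at 2
  Swap: [4, 16, 36, 32, 69, 74]
Step 3: min=32 at 3
  Swap: [4, 16, 32, 36, 69, 74]

After 3 steps: [4, 16, 32, 36, 69, 74]


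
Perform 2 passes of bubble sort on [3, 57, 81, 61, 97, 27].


Initial: [3, 57, 81, 61, 97, 27]
Pass 1: [3, 57, 61, 81, 27, 97] (2 swaps)
Pass 2: [3, 57, 61, 27, 81, 97] (1 swaps)

After 2 passes: [3, 57, 61, 27, 81, 97]


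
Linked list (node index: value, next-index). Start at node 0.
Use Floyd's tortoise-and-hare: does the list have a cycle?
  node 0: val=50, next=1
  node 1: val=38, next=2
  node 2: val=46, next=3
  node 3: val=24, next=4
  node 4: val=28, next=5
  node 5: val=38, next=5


Floyd's tortoise (slow, +1) and hare (fast, +2):
  init: slow=0, fast=0
  step 1: slow=1, fast=2
  step 2: slow=2, fast=4
  step 3: slow=3, fast=5
  step 4: slow=4, fast=5
  step 5: slow=5, fast=5
  slow == fast at node 5: cycle detected

Cycle: yes


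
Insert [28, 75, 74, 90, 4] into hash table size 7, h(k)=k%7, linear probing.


Insert 28: h=0 -> slot 0
Insert 75: h=5 -> slot 5
Insert 74: h=4 -> slot 4
Insert 90: h=6 -> slot 6
Insert 4: h=4, 4 probes -> slot 1

Table: [28, 4, None, None, 74, 75, 90]


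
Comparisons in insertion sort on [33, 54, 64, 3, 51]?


Algorithm: insertion sort
Input: [33, 54, 64, 3, 51]
Sorted: [3, 33, 51, 54, 64]

8


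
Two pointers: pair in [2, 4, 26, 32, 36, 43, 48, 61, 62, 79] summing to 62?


lo=0(2)+hi=9(79)=81
lo=0(2)+hi=8(62)=64
lo=0(2)+hi=7(61)=63
lo=0(2)+hi=6(48)=50
lo=1(4)+hi=6(48)=52
lo=2(26)+hi=6(48)=74
lo=2(26)+hi=5(43)=69
lo=2(26)+hi=4(36)=62

Yes: 26+36=62


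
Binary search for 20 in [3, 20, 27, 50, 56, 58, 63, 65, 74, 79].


Step 1: lo=0, hi=9, mid=4, val=56
Step 2: lo=0, hi=3, mid=1, val=20

Found at index 1


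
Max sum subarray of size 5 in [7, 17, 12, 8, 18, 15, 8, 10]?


[0:5]: 62
[1:6]: 70
[2:7]: 61
[3:8]: 59

Max: 70 at [1:6]


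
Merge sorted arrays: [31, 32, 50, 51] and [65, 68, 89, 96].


Take 31 from A
Take 32 from A
Take 50 from A
Take 51 from A

Merged: [31, 32, 50, 51, 65, 68, 89, 96]


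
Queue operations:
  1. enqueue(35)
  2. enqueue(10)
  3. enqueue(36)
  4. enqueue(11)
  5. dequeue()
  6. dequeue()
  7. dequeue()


enqueue(35) -> [35]
enqueue(10) -> [35, 10]
enqueue(36) -> [35, 10, 36]
enqueue(11) -> [35, 10, 36, 11]
dequeue()->35, [10, 36, 11]
dequeue()->10, [36, 11]
dequeue()->36, [11]

Final queue: [11]


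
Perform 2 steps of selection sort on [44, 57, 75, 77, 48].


Initial: [44, 57, 75, 77, 48]
Step 1: min=44 at 0
  Swap: [44, 57, 75, 77, 48]
Step 2: min=48 at 4
  Swap: [44, 48, 75, 77, 57]

After 2 steps: [44, 48, 75, 77, 57]


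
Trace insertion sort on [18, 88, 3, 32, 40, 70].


Initial: [18, 88, 3, 32, 40, 70]
Insert 88: [18, 88, 3, 32, 40, 70]
Insert 3: [3, 18, 88, 32, 40, 70]
Insert 32: [3, 18, 32, 88, 40, 70]
Insert 40: [3, 18, 32, 40, 88, 70]
Insert 70: [3, 18, 32, 40, 70, 88]

Sorted: [3, 18, 32, 40, 70, 88]


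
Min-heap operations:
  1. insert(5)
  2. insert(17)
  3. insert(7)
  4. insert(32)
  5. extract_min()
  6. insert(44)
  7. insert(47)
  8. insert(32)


insert(5) -> [5]
insert(17) -> [5, 17]
insert(7) -> [5, 17, 7]
insert(32) -> [5, 17, 7, 32]
extract_min()->5, [7, 17, 32]
insert(44) -> [7, 17, 32, 44]
insert(47) -> [7, 17, 32, 44, 47]
insert(32) -> [7, 17, 32, 44, 47, 32]

Final heap: [7, 17, 32, 44, 47, 32]


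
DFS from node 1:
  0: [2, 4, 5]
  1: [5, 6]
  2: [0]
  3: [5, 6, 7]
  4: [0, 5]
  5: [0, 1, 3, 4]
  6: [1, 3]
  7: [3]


Visit 1, push [6, 5]
Visit 5, push [4, 3, 0]
Visit 0, push [4, 2]
Visit 2, push []
Visit 4, push []
Visit 3, push [7, 6]
Visit 6, push []
Visit 7, push []

DFS order: [1, 5, 0, 2, 4, 3, 6, 7]


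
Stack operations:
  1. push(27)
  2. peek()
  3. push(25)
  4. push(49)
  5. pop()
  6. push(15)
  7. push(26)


push(27) -> [27]
peek()->27
push(25) -> [27, 25]
push(49) -> [27, 25, 49]
pop()->49, [27, 25]
push(15) -> [27, 25, 15]
push(26) -> [27, 25, 15, 26]

Final stack: [27, 25, 15, 26]


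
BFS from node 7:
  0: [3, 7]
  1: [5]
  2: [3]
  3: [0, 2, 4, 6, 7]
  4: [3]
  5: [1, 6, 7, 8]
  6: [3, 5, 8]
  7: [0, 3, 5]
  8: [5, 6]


Visit 7, enqueue [0, 3, 5]
Visit 0, enqueue []
Visit 3, enqueue [2, 4, 6]
Visit 5, enqueue [1, 8]
Visit 2, enqueue []
Visit 4, enqueue []
Visit 6, enqueue []
Visit 1, enqueue []
Visit 8, enqueue []

BFS order: [7, 0, 3, 5, 2, 4, 6, 1, 8]


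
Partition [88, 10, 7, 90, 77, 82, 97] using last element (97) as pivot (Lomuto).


Pivot: 97
  88 <= 97: advance i (no swap)
  10 <= 97: advance i (no swap)
  7 <= 97: advance i (no swap)
  90 <= 97: advance i (no swap)
  77 <= 97: advance i (no swap)
  82 <= 97: advance i (no swap)
Place pivot at 6: [88, 10, 7, 90, 77, 82, 97]

Partitioned: [88, 10, 7, 90, 77, 82, 97]


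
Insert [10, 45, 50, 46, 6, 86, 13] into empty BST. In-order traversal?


Insert 10: root
Insert 45: R from 10
Insert 50: R from 10 -> R from 45
Insert 46: R from 10 -> R from 45 -> L from 50
Insert 6: L from 10
Insert 86: R from 10 -> R from 45 -> R from 50
Insert 13: R from 10 -> L from 45

In-order: [6, 10, 13, 45, 46, 50, 86]


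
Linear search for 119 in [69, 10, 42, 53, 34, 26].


i=0: 69!=119
i=1: 10!=119
i=2: 42!=119
i=3: 53!=119
i=4: 34!=119
i=5: 26!=119

Not found, 6 comps


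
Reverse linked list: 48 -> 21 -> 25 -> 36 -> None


Step 1: curr=48, set curr.next=prev(None) | reversed so far: 48
Step 2: curr=21, set curr.next=prev(48) | reversed so far: 21 -> 48
Step 3: curr=25, set curr.next=prev(21) | reversed so far: 25 -> 21 -> 48
Step 4: curr=36, set curr.next=prev(25) | reversed so far: 36 -> 25 -> 21 -> 48

36 -> 25 -> 21 -> 48 -> None


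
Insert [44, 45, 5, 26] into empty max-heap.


Insert 44: [44]
Insert 45: [45, 44]
Insert 5: [45, 44, 5]
Insert 26: [45, 44, 5, 26]

Final heap: [45, 44, 5, 26]


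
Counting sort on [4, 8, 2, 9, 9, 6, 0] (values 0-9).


Input: [4, 8, 2, 9, 9, 6, 0]
Counts: [1, 0, 1, 0, 1, 0, 1, 0, 1, 2]

Sorted: [0, 2, 4, 6, 8, 9, 9]


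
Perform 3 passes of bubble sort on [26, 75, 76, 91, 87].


Initial: [26, 75, 76, 91, 87]
Pass 1: [26, 75, 76, 87, 91] (1 swaps)
Pass 2: [26, 75, 76, 87, 91] (0 swaps)
Pass 3: [26, 75, 76, 87, 91] (0 swaps)

After 3 passes: [26, 75, 76, 87, 91]


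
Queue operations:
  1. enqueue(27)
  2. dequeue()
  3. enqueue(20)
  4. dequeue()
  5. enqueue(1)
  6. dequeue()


enqueue(27) -> [27]
dequeue()->27, []
enqueue(20) -> [20]
dequeue()->20, []
enqueue(1) -> [1]
dequeue()->1, []

Final queue: []


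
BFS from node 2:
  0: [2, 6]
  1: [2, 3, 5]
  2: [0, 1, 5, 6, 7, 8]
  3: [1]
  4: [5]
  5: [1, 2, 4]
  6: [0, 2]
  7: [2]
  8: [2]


Visit 2, enqueue [0, 1, 5, 6, 7, 8]
Visit 0, enqueue []
Visit 1, enqueue [3]
Visit 5, enqueue [4]
Visit 6, enqueue []
Visit 7, enqueue []
Visit 8, enqueue []
Visit 3, enqueue []
Visit 4, enqueue []

BFS order: [2, 0, 1, 5, 6, 7, 8, 3, 4]


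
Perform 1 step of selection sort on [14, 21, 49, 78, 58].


Initial: [14, 21, 49, 78, 58]
Step 1: min=14 at 0
  Swap: [14, 21, 49, 78, 58]

After 1 step: [14, 21, 49, 78, 58]


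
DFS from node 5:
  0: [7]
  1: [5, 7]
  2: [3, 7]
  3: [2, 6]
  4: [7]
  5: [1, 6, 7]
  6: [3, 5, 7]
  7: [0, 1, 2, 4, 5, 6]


Visit 5, push [7, 6, 1]
Visit 1, push [7]
Visit 7, push [6, 4, 2, 0]
Visit 0, push []
Visit 2, push [3]
Visit 3, push [6]
Visit 6, push []
Visit 4, push []

DFS order: [5, 1, 7, 0, 2, 3, 6, 4]


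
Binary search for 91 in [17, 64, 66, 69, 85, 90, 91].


Step 1: lo=0, hi=6, mid=3, val=69
Step 2: lo=4, hi=6, mid=5, val=90
Step 3: lo=6, hi=6, mid=6, val=91

Found at index 6


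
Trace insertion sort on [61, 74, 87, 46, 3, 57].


Initial: [61, 74, 87, 46, 3, 57]
Insert 74: [61, 74, 87, 46, 3, 57]
Insert 87: [61, 74, 87, 46, 3, 57]
Insert 46: [46, 61, 74, 87, 3, 57]
Insert 3: [3, 46, 61, 74, 87, 57]
Insert 57: [3, 46, 57, 61, 74, 87]

Sorted: [3, 46, 57, 61, 74, 87]


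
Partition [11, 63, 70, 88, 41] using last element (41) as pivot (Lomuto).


Pivot: 41
  11 <= 41: advance i (no swap)
Place pivot at 1: [11, 41, 70, 88, 63]

Partitioned: [11, 41, 70, 88, 63]


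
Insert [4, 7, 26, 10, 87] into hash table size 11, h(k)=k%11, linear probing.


Insert 4: h=4 -> slot 4
Insert 7: h=7 -> slot 7
Insert 26: h=4, 1 probes -> slot 5
Insert 10: h=10 -> slot 10
Insert 87: h=10, 1 probes -> slot 0

Table: [87, None, None, None, 4, 26, None, 7, None, None, 10]


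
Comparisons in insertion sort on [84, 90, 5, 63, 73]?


Algorithm: insertion sort
Input: [84, 90, 5, 63, 73]
Sorted: [5, 63, 73, 84, 90]

9


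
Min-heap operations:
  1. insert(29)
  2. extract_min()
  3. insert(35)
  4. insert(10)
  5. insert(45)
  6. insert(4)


insert(29) -> [29]
extract_min()->29, []
insert(35) -> [35]
insert(10) -> [10, 35]
insert(45) -> [10, 35, 45]
insert(4) -> [4, 10, 45, 35]

Final heap: [4, 10, 45, 35]


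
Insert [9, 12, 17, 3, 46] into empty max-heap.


Insert 9: [9]
Insert 12: [12, 9]
Insert 17: [17, 9, 12]
Insert 3: [17, 9, 12, 3]
Insert 46: [46, 17, 12, 3, 9]

Final heap: [46, 17, 12, 3, 9]


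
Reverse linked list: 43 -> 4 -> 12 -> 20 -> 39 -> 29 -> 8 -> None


Step 1: curr=43, set curr.next=prev(None) | reversed so far: 43
Step 2: curr=4, set curr.next=prev(43) | reversed so far: 4 -> 43
Step 3: curr=12, set curr.next=prev(4) | reversed so far: 12 -> 4 -> 43
Step 4: curr=20, set curr.next=prev(12) | reversed so far: 20 -> 12 -> 4 -> 43
Step 5: curr=39, set curr.next=prev(20) | reversed so far: 39 -> 20 -> 12 -> 4 -> 43
Step 6: curr=29, set curr.next=prev(39) | reversed so far: 29 -> 39 -> 20 -> 12 -> 4 -> 43
Step 7: curr=8, set curr.next=prev(29) | reversed so far: 8 -> 29 -> 39 -> 20 -> 12 -> 4 -> 43

8 -> 29 -> 39 -> 20 -> 12 -> 4 -> 43 -> None


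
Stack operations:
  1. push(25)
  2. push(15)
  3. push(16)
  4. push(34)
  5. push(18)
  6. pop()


push(25) -> [25]
push(15) -> [25, 15]
push(16) -> [25, 15, 16]
push(34) -> [25, 15, 16, 34]
push(18) -> [25, 15, 16, 34, 18]
pop()->18, [25, 15, 16, 34]

Final stack: [25, 15, 16, 34]


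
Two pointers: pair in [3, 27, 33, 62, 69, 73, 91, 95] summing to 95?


lo=0(3)+hi=7(95)=98
lo=0(3)+hi=6(91)=94
lo=1(27)+hi=6(91)=118
lo=1(27)+hi=5(73)=100
lo=1(27)+hi=4(69)=96
lo=1(27)+hi=3(62)=89
lo=2(33)+hi=3(62)=95

Yes: 33+62=95


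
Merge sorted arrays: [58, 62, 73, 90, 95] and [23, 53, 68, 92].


Take 23 from B
Take 53 from B
Take 58 from A
Take 62 from A
Take 68 from B
Take 73 from A
Take 90 from A
Take 92 from B

Merged: [23, 53, 58, 62, 68, 73, 90, 92, 95]


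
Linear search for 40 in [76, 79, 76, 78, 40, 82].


i=0: 76!=40
i=1: 79!=40
i=2: 76!=40
i=3: 78!=40
i=4: 40==40 found!

Found at 4, 5 comps


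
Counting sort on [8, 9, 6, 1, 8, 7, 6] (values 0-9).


Input: [8, 9, 6, 1, 8, 7, 6]
Counts: [0, 1, 0, 0, 0, 0, 2, 1, 2, 1]

Sorted: [1, 6, 6, 7, 8, 8, 9]


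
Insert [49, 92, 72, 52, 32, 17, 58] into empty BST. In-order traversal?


Insert 49: root
Insert 92: R from 49
Insert 72: R from 49 -> L from 92
Insert 52: R from 49 -> L from 92 -> L from 72
Insert 32: L from 49
Insert 17: L from 49 -> L from 32
Insert 58: R from 49 -> L from 92 -> L from 72 -> R from 52

In-order: [17, 32, 49, 52, 58, 72, 92]


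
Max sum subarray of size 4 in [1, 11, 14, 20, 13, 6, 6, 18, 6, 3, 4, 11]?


[0:4]: 46
[1:5]: 58
[2:6]: 53
[3:7]: 45
[4:8]: 43
[5:9]: 36
[6:10]: 33
[7:11]: 31
[8:12]: 24

Max: 58 at [1:5]


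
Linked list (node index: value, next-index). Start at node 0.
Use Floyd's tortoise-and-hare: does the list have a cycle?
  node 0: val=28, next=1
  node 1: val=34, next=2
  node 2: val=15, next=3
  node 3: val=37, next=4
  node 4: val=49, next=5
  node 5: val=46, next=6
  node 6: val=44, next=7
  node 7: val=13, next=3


Floyd's tortoise (slow, +1) and hare (fast, +2):
  init: slow=0, fast=0
  step 1: slow=1, fast=2
  step 2: slow=2, fast=4
  step 3: slow=3, fast=6
  step 4: slow=4, fast=3
  step 5: slow=5, fast=5
  slow == fast at node 5: cycle detected

Cycle: yes


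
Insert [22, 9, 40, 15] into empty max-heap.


Insert 22: [22]
Insert 9: [22, 9]
Insert 40: [40, 9, 22]
Insert 15: [40, 15, 22, 9]

Final heap: [40, 15, 22, 9]


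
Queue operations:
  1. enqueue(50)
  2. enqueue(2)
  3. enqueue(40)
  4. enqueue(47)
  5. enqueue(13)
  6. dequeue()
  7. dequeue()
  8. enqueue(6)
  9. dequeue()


enqueue(50) -> [50]
enqueue(2) -> [50, 2]
enqueue(40) -> [50, 2, 40]
enqueue(47) -> [50, 2, 40, 47]
enqueue(13) -> [50, 2, 40, 47, 13]
dequeue()->50, [2, 40, 47, 13]
dequeue()->2, [40, 47, 13]
enqueue(6) -> [40, 47, 13, 6]
dequeue()->40, [47, 13, 6]

Final queue: [47, 13, 6]


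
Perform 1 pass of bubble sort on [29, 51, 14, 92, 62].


Initial: [29, 51, 14, 92, 62]
Pass 1: [29, 14, 51, 62, 92] (2 swaps)

After 1 pass: [29, 14, 51, 62, 92]


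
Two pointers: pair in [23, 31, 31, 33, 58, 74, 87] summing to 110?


lo=0(23)+hi=6(87)=110

Yes: 23+87=110


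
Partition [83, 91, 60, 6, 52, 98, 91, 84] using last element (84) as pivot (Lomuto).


Pivot: 84
  83 <= 84: advance i (no swap)
  60 <= 84: swap -> [83, 60, 91, 6, 52, 98, 91, 84]
  6 <= 84: swap -> [83, 60, 6, 91, 52, 98, 91, 84]
  52 <= 84: swap -> [83, 60, 6, 52, 91, 98, 91, 84]
Place pivot at 4: [83, 60, 6, 52, 84, 98, 91, 91]

Partitioned: [83, 60, 6, 52, 84, 98, 91, 91]


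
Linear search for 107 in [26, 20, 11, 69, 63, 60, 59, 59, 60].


i=0: 26!=107
i=1: 20!=107
i=2: 11!=107
i=3: 69!=107
i=4: 63!=107
i=5: 60!=107
i=6: 59!=107
i=7: 59!=107
i=8: 60!=107

Not found, 9 comps


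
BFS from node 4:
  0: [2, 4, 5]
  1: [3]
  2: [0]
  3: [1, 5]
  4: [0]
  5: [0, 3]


Visit 4, enqueue [0]
Visit 0, enqueue [2, 5]
Visit 2, enqueue []
Visit 5, enqueue [3]
Visit 3, enqueue [1]
Visit 1, enqueue []

BFS order: [4, 0, 2, 5, 3, 1]


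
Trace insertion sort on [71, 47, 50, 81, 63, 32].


Initial: [71, 47, 50, 81, 63, 32]
Insert 47: [47, 71, 50, 81, 63, 32]
Insert 50: [47, 50, 71, 81, 63, 32]
Insert 81: [47, 50, 71, 81, 63, 32]
Insert 63: [47, 50, 63, 71, 81, 32]
Insert 32: [32, 47, 50, 63, 71, 81]

Sorted: [32, 47, 50, 63, 71, 81]


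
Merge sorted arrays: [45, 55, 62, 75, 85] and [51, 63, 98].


Take 45 from A
Take 51 from B
Take 55 from A
Take 62 from A
Take 63 from B
Take 75 from A
Take 85 from A

Merged: [45, 51, 55, 62, 63, 75, 85, 98]


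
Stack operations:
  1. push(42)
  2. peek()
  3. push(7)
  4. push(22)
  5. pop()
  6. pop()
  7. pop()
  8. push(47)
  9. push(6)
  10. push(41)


push(42) -> [42]
peek()->42
push(7) -> [42, 7]
push(22) -> [42, 7, 22]
pop()->22, [42, 7]
pop()->7, [42]
pop()->42, []
push(47) -> [47]
push(6) -> [47, 6]
push(41) -> [47, 6, 41]

Final stack: [47, 6, 41]


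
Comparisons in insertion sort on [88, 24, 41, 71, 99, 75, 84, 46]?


Algorithm: insertion sort
Input: [88, 24, 41, 71, 99, 75, 84, 46]
Sorted: [24, 41, 46, 71, 75, 84, 88, 99]

18


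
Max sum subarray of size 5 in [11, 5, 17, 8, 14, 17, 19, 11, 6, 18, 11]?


[0:5]: 55
[1:6]: 61
[2:7]: 75
[3:8]: 69
[4:9]: 67
[5:10]: 71
[6:11]: 65

Max: 75 at [2:7]


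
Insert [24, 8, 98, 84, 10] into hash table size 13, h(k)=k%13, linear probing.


Insert 24: h=11 -> slot 11
Insert 8: h=8 -> slot 8
Insert 98: h=7 -> slot 7
Insert 84: h=6 -> slot 6
Insert 10: h=10 -> slot 10

Table: [None, None, None, None, None, None, 84, 98, 8, None, 10, 24, None]


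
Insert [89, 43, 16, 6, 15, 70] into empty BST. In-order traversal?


Insert 89: root
Insert 43: L from 89
Insert 16: L from 89 -> L from 43
Insert 6: L from 89 -> L from 43 -> L from 16
Insert 15: L from 89 -> L from 43 -> L from 16 -> R from 6
Insert 70: L from 89 -> R from 43

In-order: [6, 15, 16, 43, 70, 89]


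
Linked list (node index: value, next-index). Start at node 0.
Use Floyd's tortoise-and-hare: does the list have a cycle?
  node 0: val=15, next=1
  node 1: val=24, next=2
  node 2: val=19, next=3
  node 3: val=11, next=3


Floyd's tortoise (slow, +1) and hare (fast, +2):
  init: slow=0, fast=0
  step 1: slow=1, fast=2
  step 2: slow=2, fast=3
  step 3: slow=3, fast=3
  slow == fast at node 3: cycle detected

Cycle: yes


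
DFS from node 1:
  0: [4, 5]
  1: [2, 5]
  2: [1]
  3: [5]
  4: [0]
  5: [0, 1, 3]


Visit 1, push [5, 2]
Visit 2, push []
Visit 5, push [3, 0]
Visit 0, push [4]
Visit 4, push []
Visit 3, push []

DFS order: [1, 2, 5, 0, 4, 3]


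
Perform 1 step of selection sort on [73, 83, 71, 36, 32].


Initial: [73, 83, 71, 36, 32]
Step 1: min=32 at 4
  Swap: [32, 83, 71, 36, 73]

After 1 step: [32, 83, 71, 36, 73]


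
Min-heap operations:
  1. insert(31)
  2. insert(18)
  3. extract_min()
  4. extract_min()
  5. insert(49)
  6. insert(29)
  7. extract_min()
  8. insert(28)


insert(31) -> [31]
insert(18) -> [18, 31]
extract_min()->18, [31]
extract_min()->31, []
insert(49) -> [49]
insert(29) -> [29, 49]
extract_min()->29, [49]
insert(28) -> [28, 49]

Final heap: [28, 49]


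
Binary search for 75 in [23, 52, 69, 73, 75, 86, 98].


Step 1: lo=0, hi=6, mid=3, val=73
Step 2: lo=4, hi=6, mid=5, val=86
Step 3: lo=4, hi=4, mid=4, val=75

Found at index 4


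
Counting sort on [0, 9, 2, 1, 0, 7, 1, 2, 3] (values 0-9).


Input: [0, 9, 2, 1, 0, 7, 1, 2, 3]
Counts: [2, 2, 2, 1, 0, 0, 0, 1, 0, 1]

Sorted: [0, 0, 1, 1, 2, 2, 3, 7, 9]


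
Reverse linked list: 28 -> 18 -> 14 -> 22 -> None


Step 1: curr=28, set curr.next=prev(None) | reversed so far: 28
Step 2: curr=18, set curr.next=prev(28) | reversed so far: 18 -> 28
Step 3: curr=14, set curr.next=prev(18) | reversed so far: 14 -> 18 -> 28
Step 4: curr=22, set curr.next=prev(14) | reversed so far: 22 -> 14 -> 18 -> 28

22 -> 14 -> 18 -> 28 -> None


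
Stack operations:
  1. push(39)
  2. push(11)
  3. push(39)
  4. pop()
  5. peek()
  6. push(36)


push(39) -> [39]
push(11) -> [39, 11]
push(39) -> [39, 11, 39]
pop()->39, [39, 11]
peek()->11
push(36) -> [39, 11, 36]

Final stack: [39, 11, 36]


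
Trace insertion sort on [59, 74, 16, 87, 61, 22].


Initial: [59, 74, 16, 87, 61, 22]
Insert 74: [59, 74, 16, 87, 61, 22]
Insert 16: [16, 59, 74, 87, 61, 22]
Insert 87: [16, 59, 74, 87, 61, 22]
Insert 61: [16, 59, 61, 74, 87, 22]
Insert 22: [16, 22, 59, 61, 74, 87]

Sorted: [16, 22, 59, 61, 74, 87]


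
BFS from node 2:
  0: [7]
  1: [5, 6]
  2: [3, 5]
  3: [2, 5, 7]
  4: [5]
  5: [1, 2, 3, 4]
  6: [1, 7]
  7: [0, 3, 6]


Visit 2, enqueue [3, 5]
Visit 3, enqueue [7]
Visit 5, enqueue [1, 4]
Visit 7, enqueue [0, 6]
Visit 1, enqueue []
Visit 4, enqueue []
Visit 0, enqueue []
Visit 6, enqueue []

BFS order: [2, 3, 5, 7, 1, 4, 0, 6]


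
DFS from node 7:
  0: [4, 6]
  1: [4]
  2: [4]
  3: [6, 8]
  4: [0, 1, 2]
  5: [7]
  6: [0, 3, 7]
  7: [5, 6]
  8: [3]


Visit 7, push [6, 5]
Visit 5, push []
Visit 6, push [3, 0]
Visit 0, push [4]
Visit 4, push [2, 1]
Visit 1, push []
Visit 2, push []
Visit 3, push [8]
Visit 8, push []

DFS order: [7, 5, 6, 0, 4, 1, 2, 3, 8]


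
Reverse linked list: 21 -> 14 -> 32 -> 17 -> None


Step 1: curr=21, set curr.next=prev(None) | reversed so far: 21
Step 2: curr=14, set curr.next=prev(21) | reversed so far: 14 -> 21
Step 3: curr=32, set curr.next=prev(14) | reversed so far: 32 -> 14 -> 21
Step 4: curr=17, set curr.next=prev(32) | reversed so far: 17 -> 32 -> 14 -> 21

17 -> 32 -> 14 -> 21 -> None


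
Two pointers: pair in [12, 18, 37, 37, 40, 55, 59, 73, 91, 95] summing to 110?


lo=0(12)+hi=9(95)=107
lo=1(18)+hi=9(95)=113
lo=1(18)+hi=8(91)=109
lo=2(37)+hi=8(91)=128
lo=2(37)+hi=7(73)=110

Yes: 37+73=110


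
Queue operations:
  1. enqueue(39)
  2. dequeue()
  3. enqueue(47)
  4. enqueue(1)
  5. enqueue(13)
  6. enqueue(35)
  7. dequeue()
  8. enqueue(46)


enqueue(39) -> [39]
dequeue()->39, []
enqueue(47) -> [47]
enqueue(1) -> [47, 1]
enqueue(13) -> [47, 1, 13]
enqueue(35) -> [47, 1, 13, 35]
dequeue()->47, [1, 13, 35]
enqueue(46) -> [1, 13, 35, 46]

Final queue: [1, 13, 35, 46]


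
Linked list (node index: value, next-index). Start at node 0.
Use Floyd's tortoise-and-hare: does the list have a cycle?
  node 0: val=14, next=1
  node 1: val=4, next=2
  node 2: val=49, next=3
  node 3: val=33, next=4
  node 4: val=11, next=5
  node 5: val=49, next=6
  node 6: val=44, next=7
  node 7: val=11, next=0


Floyd's tortoise (slow, +1) and hare (fast, +2):
  init: slow=0, fast=0
  step 1: slow=1, fast=2
  step 2: slow=2, fast=4
  step 3: slow=3, fast=6
  step 4: slow=4, fast=0
  step 5: slow=5, fast=2
  step 6: slow=6, fast=4
  step 7: slow=7, fast=6
  step 8: slow=0, fast=0
  slow == fast at node 0: cycle detected

Cycle: yes


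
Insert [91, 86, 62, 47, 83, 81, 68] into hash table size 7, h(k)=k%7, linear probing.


Insert 91: h=0 -> slot 0
Insert 86: h=2 -> slot 2
Insert 62: h=6 -> slot 6
Insert 47: h=5 -> slot 5
Insert 83: h=6, 2 probes -> slot 1
Insert 81: h=4 -> slot 4
Insert 68: h=5, 5 probes -> slot 3

Table: [91, 83, 86, 68, 81, 47, 62]


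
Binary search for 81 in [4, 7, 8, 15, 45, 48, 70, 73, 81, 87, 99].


Step 1: lo=0, hi=10, mid=5, val=48
Step 2: lo=6, hi=10, mid=8, val=81

Found at index 8


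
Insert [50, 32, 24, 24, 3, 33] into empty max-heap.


Insert 50: [50]
Insert 32: [50, 32]
Insert 24: [50, 32, 24]
Insert 24: [50, 32, 24, 24]
Insert 3: [50, 32, 24, 24, 3]
Insert 33: [50, 32, 33, 24, 3, 24]

Final heap: [50, 32, 33, 24, 3, 24]


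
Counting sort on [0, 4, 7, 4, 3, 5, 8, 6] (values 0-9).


Input: [0, 4, 7, 4, 3, 5, 8, 6]
Counts: [1, 0, 0, 1, 2, 1, 1, 1, 1, 0]

Sorted: [0, 3, 4, 4, 5, 6, 7, 8]


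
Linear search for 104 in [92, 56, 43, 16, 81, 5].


i=0: 92!=104
i=1: 56!=104
i=2: 43!=104
i=3: 16!=104
i=4: 81!=104
i=5: 5!=104

Not found, 6 comps


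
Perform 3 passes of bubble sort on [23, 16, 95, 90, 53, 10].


Initial: [23, 16, 95, 90, 53, 10]
Pass 1: [16, 23, 90, 53, 10, 95] (4 swaps)
Pass 2: [16, 23, 53, 10, 90, 95] (2 swaps)
Pass 3: [16, 23, 10, 53, 90, 95] (1 swaps)

After 3 passes: [16, 23, 10, 53, 90, 95]


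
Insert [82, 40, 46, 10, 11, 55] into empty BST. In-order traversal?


Insert 82: root
Insert 40: L from 82
Insert 46: L from 82 -> R from 40
Insert 10: L from 82 -> L from 40
Insert 11: L from 82 -> L from 40 -> R from 10
Insert 55: L from 82 -> R from 40 -> R from 46

In-order: [10, 11, 40, 46, 55, 82]


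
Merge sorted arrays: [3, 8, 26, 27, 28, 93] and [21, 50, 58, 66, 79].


Take 3 from A
Take 8 from A
Take 21 from B
Take 26 from A
Take 27 from A
Take 28 from A
Take 50 from B
Take 58 from B
Take 66 from B
Take 79 from B

Merged: [3, 8, 21, 26, 27, 28, 50, 58, 66, 79, 93]


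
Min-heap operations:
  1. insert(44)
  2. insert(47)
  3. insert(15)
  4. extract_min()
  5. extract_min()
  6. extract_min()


insert(44) -> [44]
insert(47) -> [44, 47]
insert(15) -> [15, 47, 44]
extract_min()->15, [44, 47]
extract_min()->44, [47]
extract_min()->47, []

Final heap: []


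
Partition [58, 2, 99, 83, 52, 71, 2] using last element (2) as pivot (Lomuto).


Pivot: 2
  2 <= 2: swap -> [2, 58, 99, 83, 52, 71, 2]
Place pivot at 1: [2, 2, 99, 83, 52, 71, 58]

Partitioned: [2, 2, 99, 83, 52, 71, 58]


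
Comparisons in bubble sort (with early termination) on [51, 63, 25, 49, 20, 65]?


Algorithm: bubble sort (with early termination)
Input: [51, 63, 25, 49, 20, 65]
Sorted: [20, 25, 49, 51, 63, 65]

15


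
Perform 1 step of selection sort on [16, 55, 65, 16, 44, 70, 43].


Initial: [16, 55, 65, 16, 44, 70, 43]
Step 1: min=16 at 0
  Swap: [16, 55, 65, 16, 44, 70, 43]

After 1 step: [16, 55, 65, 16, 44, 70, 43]


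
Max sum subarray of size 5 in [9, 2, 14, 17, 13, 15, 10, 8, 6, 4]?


[0:5]: 55
[1:6]: 61
[2:7]: 69
[3:8]: 63
[4:9]: 52
[5:10]: 43

Max: 69 at [2:7]


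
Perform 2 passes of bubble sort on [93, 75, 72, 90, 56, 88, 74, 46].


Initial: [93, 75, 72, 90, 56, 88, 74, 46]
Pass 1: [75, 72, 90, 56, 88, 74, 46, 93] (7 swaps)
Pass 2: [72, 75, 56, 88, 74, 46, 90, 93] (5 swaps)

After 2 passes: [72, 75, 56, 88, 74, 46, 90, 93]


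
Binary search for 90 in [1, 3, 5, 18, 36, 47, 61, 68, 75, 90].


Step 1: lo=0, hi=9, mid=4, val=36
Step 2: lo=5, hi=9, mid=7, val=68
Step 3: lo=8, hi=9, mid=8, val=75
Step 4: lo=9, hi=9, mid=9, val=90

Found at index 9


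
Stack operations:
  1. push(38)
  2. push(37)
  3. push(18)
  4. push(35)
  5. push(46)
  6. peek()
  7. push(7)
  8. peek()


push(38) -> [38]
push(37) -> [38, 37]
push(18) -> [38, 37, 18]
push(35) -> [38, 37, 18, 35]
push(46) -> [38, 37, 18, 35, 46]
peek()->46
push(7) -> [38, 37, 18, 35, 46, 7]
peek()->7

Final stack: [38, 37, 18, 35, 46, 7]


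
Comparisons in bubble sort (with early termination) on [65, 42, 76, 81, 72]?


Algorithm: bubble sort (with early termination)
Input: [65, 42, 76, 81, 72]
Sorted: [42, 65, 72, 76, 81]

9


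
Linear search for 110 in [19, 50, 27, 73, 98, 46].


i=0: 19!=110
i=1: 50!=110
i=2: 27!=110
i=3: 73!=110
i=4: 98!=110
i=5: 46!=110

Not found, 6 comps


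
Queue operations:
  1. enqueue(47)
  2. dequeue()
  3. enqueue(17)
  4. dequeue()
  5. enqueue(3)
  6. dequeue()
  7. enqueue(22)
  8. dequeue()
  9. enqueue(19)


enqueue(47) -> [47]
dequeue()->47, []
enqueue(17) -> [17]
dequeue()->17, []
enqueue(3) -> [3]
dequeue()->3, []
enqueue(22) -> [22]
dequeue()->22, []
enqueue(19) -> [19]

Final queue: [19]


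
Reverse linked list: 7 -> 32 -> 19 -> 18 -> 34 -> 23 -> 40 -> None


Step 1: curr=7, set curr.next=prev(None) | reversed so far: 7
Step 2: curr=32, set curr.next=prev(7) | reversed so far: 32 -> 7
Step 3: curr=19, set curr.next=prev(32) | reversed so far: 19 -> 32 -> 7
Step 4: curr=18, set curr.next=prev(19) | reversed so far: 18 -> 19 -> 32 -> 7
Step 5: curr=34, set curr.next=prev(18) | reversed so far: 34 -> 18 -> 19 -> 32 -> 7
Step 6: curr=23, set curr.next=prev(34) | reversed so far: 23 -> 34 -> 18 -> 19 -> 32 -> 7
Step 7: curr=40, set curr.next=prev(23) | reversed so far: 40 -> 23 -> 34 -> 18 -> 19 -> 32 -> 7

40 -> 23 -> 34 -> 18 -> 19 -> 32 -> 7 -> None


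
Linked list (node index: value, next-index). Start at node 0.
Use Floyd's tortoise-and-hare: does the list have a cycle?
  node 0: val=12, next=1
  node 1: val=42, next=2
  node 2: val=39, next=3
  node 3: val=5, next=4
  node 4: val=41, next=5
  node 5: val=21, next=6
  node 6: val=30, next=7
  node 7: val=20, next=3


Floyd's tortoise (slow, +1) and hare (fast, +2):
  init: slow=0, fast=0
  step 1: slow=1, fast=2
  step 2: slow=2, fast=4
  step 3: slow=3, fast=6
  step 4: slow=4, fast=3
  step 5: slow=5, fast=5
  slow == fast at node 5: cycle detected

Cycle: yes


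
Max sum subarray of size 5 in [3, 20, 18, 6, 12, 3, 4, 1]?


[0:5]: 59
[1:6]: 59
[2:7]: 43
[3:8]: 26

Max: 59 at [0:5]


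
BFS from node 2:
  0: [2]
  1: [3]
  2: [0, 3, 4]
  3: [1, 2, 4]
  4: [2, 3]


Visit 2, enqueue [0, 3, 4]
Visit 0, enqueue []
Visit 3, enqueue [1]
Visit 4, enqueue []
Visit 1, enqueue []

BFS order: [2, 0, 3, 4, 1]


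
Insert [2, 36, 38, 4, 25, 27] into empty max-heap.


Insert 2: [2]
Insert 36: [36, 2]
Insert 38: [38, 2, 36]
Insert 4: [38, 4, 36, 2]
Insert 25: [38, 25, 36, 2, 4]
Insert 27: [38, 25, 36, 2, 4, 27]

Final heap: [38, 25, 36, 2, 4, 27]


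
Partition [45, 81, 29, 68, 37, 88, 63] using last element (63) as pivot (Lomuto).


Pivot: 63
  45 <= 63: advance i (no swap)
  29 <= 63: swap -> [45, 29, 81, 68, 37, 88, 63]
  37 <= 63: swap -> [45, 29, 37, 68, 81, 88, 63]
Place pivot at 3: [45, 29, 37, 63, 81, 88, 68]

Partitioned: [45, 29, 37, 63, 81, 88, 68]


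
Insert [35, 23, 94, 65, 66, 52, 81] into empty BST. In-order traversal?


Insert 35: root
Insert 23: L from 35
Insert 94: R from 35
Insert 65: R from 35 -> L from 94
Insert 66: R from 35 -> L from 94 -> R from 65
Insert 52: R from 35 -> L from 94 -> L from 65
Insert 81: R from 35 -> L from 94 -> R from 65 -> R from 66

In-order: [23, 35, 52, 65, 66, 81, 94]


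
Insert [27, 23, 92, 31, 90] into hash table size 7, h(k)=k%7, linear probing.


Insert 27: h=6 -> slot 6
Insert 23: h=2 -> slot 2
Insert 92: h=1 -> slot 1
Insert 31: h=3 -> slot 3
Insert 90: h=6, 1 probes -> slot 0

Table: [90, 92, 23, 31, None, None, 27]


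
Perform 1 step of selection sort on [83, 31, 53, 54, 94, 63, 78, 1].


Initial: [83, 31, 53, 54, 94, 63, 78, 1]
Step 1: min=1 at 7
  Swap: [1, 31, 53, 54, 94, 63, 78, 83]

After 1 step: [1, 31, 53, 54, 94, 63, 78, 83]


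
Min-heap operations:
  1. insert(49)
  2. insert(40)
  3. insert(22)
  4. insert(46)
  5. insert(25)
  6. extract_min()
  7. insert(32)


insert(49) -> [49]
insert(40) -> [40, 49]
insert(22) -> [22, 49, 40]
insert(46) -> [22, 46, 40, 49]
insert(25) -> [22, 25, 40, 49, 46]
extract_min()->22, [25, 46, 40, 49]
insert(32) -> [25, 32, 40, 49, 46]

Final heap: [25, 32, 40, 49, 46]


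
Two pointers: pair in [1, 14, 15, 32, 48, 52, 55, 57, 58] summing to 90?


lo=0(1)+hi=8(58)=59
lo=1(14)+hi=8(58)=72
lo=2(15)+hi=8(58)=73
lo=3(32)+hi=8(58)=90

Yes: 32+58=90


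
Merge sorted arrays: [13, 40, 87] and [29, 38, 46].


Take 13 from A
Take 29 from B
Take 38 from B
Take 40 from A
Take 46 from B

Merged: [13, 29, 38, 40, 46, 87]


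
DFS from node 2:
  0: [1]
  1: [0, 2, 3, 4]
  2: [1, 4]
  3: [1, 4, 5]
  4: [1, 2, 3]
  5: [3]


Visit 2, push [4, 1]
Visit 1, push [4, 3, 0]
Visit 0, push []
Visit 3, push [5, 4]
Visit 4, push []
Visit 5, push []

DFS order: [2, 1, 0, 3, 4, 5]


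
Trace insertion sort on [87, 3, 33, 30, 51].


Initial: [87, 3, 33, 30, 51]
Insert 3: [3, 87, 33, 30, 51]
Insert 33: [3, 33, 87, 30, 51]
Insert 30: [3, 30, 33, 87, 51]
Insert 51: [3, 30, 33, 51, 87]

Sorted: [3, 30, 33, 51, 87]


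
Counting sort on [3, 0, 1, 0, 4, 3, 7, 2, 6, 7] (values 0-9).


Input: [3, 0, 1, 0, 4, 3, 7, 2, 6, 7]
Counts: [2, 1, 1, 2, 1, 0, 1, 2, 0, 0]

Sorted: [0, 0, 1, 2, 3, 3, 4, 6, 7, 7]


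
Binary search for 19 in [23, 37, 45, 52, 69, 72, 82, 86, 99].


Step 1: lo=0, hi=8, mid=4, val=69
Step 2: lo=0, hi=3, mid=1, val=37
Step 3: lo=0, hi=0, mid=0, val=23

Not found


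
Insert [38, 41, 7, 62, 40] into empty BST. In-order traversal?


Insert 38: root
Insert 41: R from 38
Insert 7: L from 38
Insert 62: R from 38 -> R from 41
Insert 40: R from 38 -> L from 41

In-order: [7, 38, 40, 41, 62]


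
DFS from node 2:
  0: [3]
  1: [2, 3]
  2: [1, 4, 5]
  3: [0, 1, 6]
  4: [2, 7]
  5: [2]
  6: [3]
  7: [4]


Visit 2, push [5, 4, 1]
Visit 1, push [3]
Visit 3, push [6, 0]
Visit 0, push []
Visit 6, push []
Visit 4, push [7]
Visit 7, push []
Visit 5, push []

DFS order: [2, 1, 3, 0, 6, 4, 7, 5]


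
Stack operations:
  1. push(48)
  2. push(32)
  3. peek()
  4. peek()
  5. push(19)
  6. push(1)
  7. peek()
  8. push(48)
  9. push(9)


push(48) -> [48]
push(32) -> [48, 32]
peek()->32
peek()->32
push(19) -> [48, 32, 19]
push(1) -> [48, 32, 19, 1]
peek()->1
push(48) -> [48, 32, 19, 1, 48]
push(9) -> [48, 32, 19, 1, 48, 9]

Final stack: [48, 32, 19, 1, 48, 9]


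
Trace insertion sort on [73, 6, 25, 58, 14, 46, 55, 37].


Initial: [73, 6, 25, 58, 14, 46, 55, 37]
Insert 6: [6, 73, 25, 58, 14, 46, 55, 37]
Insert 25: [6, 25, 73, 58, 14, 46, 55, 37]
Insert 58: [6, 25, 58, 73, 14, 46, 55, 37]
Insert 14: [6, 14, 25, 58, 73, 46, 55, 37]
Insert 46: [6, 14, 25, 46, 58, 73, 55, 37]
Insert 55: [6, 14, 25, 46, 55, 58, 73, 37]
Insert 37: [6, 14, 25, 37, 46, 55, 58, 73]

Sorted: [6, 14, 25, 37, 46, 55, 58, 73]


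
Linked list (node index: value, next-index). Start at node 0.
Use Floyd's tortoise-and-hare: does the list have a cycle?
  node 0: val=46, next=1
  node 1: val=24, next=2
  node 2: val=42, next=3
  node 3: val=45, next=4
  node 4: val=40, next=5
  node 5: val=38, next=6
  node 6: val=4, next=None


Floyd's tortoise (slow, +1) and hare (fast, +2):
  init: slow=0, fast=0
  step 1: slow=1, fast=2
  step 2: slow=2, fast=4
  step 3: slow=3, fast=6
  step 4: fast -> None, no cycle

Cycle: no


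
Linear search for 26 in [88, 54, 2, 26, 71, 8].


i=0: 88!=26
i=1: 54!=26
i=2: 2!=26
i=3: 26==26 found!

Found at 3, 4 comps


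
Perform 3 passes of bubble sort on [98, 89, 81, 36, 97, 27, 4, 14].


Initial: [98, 89, 81, 36, 97, 27, 4, 14]
Pass 1: [89, 81, 36, 97, 27, 4, 14, 98] (7 swaps)
Pass 2: [81, 36, 89, 27, 4, 14, 97, 98] (5 swaps)
Pass 3: [36, 81, 27, 4, 14, 89, 97, 98] (4 swaps)

After 3 passes: [36, 81, 27, 4, 14, 89, 97, 98]


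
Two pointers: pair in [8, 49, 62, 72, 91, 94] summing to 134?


lo=0(8)+hi=5(94)=102
lo=1(49)+hi=5(94)=143
lo=1(49)+hi=4(91)=140
lo=1(49)+hi=3(72)=121
lo=2(62)+hi=3(72)=134

Yes: 62+72=134


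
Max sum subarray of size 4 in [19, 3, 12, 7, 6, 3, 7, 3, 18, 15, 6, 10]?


[0:4]: 41
[1:5]: 28
[2:6]: 28
[3:7]: 23
[4:8]: 19
[5:9]: 31
[6:10]: 43
[7:11]: 42
[8:12]: 49

Max: 49 at [8:12]


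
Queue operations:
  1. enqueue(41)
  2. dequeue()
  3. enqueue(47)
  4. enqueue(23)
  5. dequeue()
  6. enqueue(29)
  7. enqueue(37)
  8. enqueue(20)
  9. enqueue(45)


enqueue(41) -> [41]
dequeue()->41, []
enqueue(47) -> [47]
enqueue(23) -> [47, 23]
dequeue()->47, [23]
enqueue(29) -> [23, 29]
enqueue(37) -> [23, 29, 37]
enqueue(20) -> [23, 29, 37, 20]
enqueue(45) -> [23, 29, 37, 20, 45]

Final queue: [23, 29, 37, 20, 45]


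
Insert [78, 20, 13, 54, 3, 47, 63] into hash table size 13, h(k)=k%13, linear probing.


Insert 78: h=0 -> slot 0
Insert 20: h=7 -> slot 7
Insert 13: h=0, 1 probes -> slot 1
Insert 54: h=2 -> slot 2
Insert 3: h=3 -> slot 3
Insert 47: h=8 -> slot 8
Insert 63: h=11 -> slot 11

Table: [78, 13, 54, 3, None, None, None, 20, 47, None, None, 63, None]


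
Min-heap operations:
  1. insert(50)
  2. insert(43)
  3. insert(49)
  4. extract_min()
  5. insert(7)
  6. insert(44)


insert(50) -> [50]
insert(43) -> [43, 50]
insert(49) -> [43, 50, 49]
extract_min()->43, [49, 50]
insert(7) -> [7, 50, 49]
insert(44) -> [7, 44, 49, 50]

Final heap: [7, 44, 49, 50]


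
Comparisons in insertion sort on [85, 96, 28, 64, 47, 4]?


Algorithm: insertion sort
Input: [85, 96, 28, 64, 47, 4]
Sorted: [4, 28, 47, 64, 85, 96]

15


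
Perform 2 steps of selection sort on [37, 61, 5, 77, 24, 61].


Initial: [37, 61, 5, 77, 24, 61]
Step 1: min=5 at 2
  Swap: [5, 61, 37, 77, 24, 61]
Step 2: min=24 at 4
  Swap: [5, 24, 37, 77, 61, 61]

After 2 steps: [5, 24, 37, 77, 61, 61]
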